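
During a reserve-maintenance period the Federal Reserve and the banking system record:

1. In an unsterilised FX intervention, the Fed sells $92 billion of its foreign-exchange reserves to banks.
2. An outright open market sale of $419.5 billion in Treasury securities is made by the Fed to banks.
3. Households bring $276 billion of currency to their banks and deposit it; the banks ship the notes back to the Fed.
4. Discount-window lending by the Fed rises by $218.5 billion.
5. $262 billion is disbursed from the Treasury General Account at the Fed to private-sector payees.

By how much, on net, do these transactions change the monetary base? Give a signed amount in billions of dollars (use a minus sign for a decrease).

-$31 billion

Fed balance sheet:
  Assets:      Securities −$419.5B, Loans to banks +$218.5B, Foreign assets −$92B
  Liabilities: Bank reserves +$245B, Currency in circulation −$276B, Government deposits −$262B
Monetary base = currency + reserves: −$276B + (+$245B) = -$31 billion.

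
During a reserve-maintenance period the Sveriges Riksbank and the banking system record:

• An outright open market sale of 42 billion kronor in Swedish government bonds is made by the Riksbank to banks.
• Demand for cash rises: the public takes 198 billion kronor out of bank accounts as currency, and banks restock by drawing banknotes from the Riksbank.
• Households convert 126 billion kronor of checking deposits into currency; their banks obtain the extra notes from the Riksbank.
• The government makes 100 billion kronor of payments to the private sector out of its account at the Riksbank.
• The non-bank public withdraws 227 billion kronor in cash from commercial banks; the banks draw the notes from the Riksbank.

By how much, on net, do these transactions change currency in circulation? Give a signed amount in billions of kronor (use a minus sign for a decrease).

Riksbank balance sheet:
  Assets:      Securities −42B
  Liabilities: Bank reserves −493B, Currency in circulation +551B, Government deposits −100B
So the change in currency in circulation is +551 billion.

+551 billion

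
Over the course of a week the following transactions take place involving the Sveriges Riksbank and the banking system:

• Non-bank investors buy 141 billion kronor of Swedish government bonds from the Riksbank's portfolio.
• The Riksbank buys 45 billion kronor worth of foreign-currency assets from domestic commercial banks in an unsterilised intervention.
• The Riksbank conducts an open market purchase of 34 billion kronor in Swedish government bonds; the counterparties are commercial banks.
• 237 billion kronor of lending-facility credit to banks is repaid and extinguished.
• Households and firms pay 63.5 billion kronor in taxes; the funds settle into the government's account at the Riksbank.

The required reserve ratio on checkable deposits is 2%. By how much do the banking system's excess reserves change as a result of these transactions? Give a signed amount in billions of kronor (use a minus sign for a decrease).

-358.41 billion

Asset sale (to non-banks) 141 billion kronor: reserves −141B, deposits −141B.
FX purchase 45 billion kronor: reserves +45B, deposits 0.
OMO purchase (from banks) 34 billion kronor: reserves +34B, deposits 0.
Discount-window repayment 237 billion kronor: reserves −237B, deposits 0.
Government account inflow 63.5 billion kronor: reserves −63.5B, deposits −63.5B.
Totals: Δreserves = −362.5B, Δdeposits = −204.5B.
Δrequired reserves = 2% × −204.5B = −4.09B.
Δexcess reserves = Δreserves − Δrequired = −362.5B − (−4.09B) = -358.41 billion.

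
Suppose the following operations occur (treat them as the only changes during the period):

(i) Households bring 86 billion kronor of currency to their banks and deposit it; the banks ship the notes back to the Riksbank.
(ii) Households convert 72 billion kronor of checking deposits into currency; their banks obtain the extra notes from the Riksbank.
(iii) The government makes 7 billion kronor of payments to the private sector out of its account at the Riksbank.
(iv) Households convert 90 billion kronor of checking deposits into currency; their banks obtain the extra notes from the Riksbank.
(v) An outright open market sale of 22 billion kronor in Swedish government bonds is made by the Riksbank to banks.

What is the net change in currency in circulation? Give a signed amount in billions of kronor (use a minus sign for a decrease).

+76 billion

Riksbank balance sheet:
  Assets:      Securities −22B
  Liabilities: Bank reserves −91B, Currency in circulation +76B, Government deposits −7B
Commercial banking system:
  Assets:      Reserves at CB −91B, Securities +22B
  Liabilities: Checkable deposits −69B
So the change in currency in circulation is +76 billion.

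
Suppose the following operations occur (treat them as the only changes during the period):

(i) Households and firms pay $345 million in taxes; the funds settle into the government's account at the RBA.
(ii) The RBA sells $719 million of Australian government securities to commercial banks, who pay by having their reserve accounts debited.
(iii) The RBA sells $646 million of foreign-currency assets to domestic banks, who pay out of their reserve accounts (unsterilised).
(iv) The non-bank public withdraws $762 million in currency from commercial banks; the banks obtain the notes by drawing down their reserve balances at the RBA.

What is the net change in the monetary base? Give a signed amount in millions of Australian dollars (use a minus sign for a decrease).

-$1710 million

RBA balance sheet:
  Assets:      Securities −$719M, Foreign assets −$646M
  Liabilities: Bank reserves −$2472M, Currency in circulation +$762M, Government deposits +$345M
Commercial banking system:
  Assets:      Reserves at CB −$2472M, Securities +$719M, Foreign assets +$646M
  Liabilities: Checkable deposits −$1107M
Monetary base = currency + reserves: +$762M + (−$2472M) = -$1710 million.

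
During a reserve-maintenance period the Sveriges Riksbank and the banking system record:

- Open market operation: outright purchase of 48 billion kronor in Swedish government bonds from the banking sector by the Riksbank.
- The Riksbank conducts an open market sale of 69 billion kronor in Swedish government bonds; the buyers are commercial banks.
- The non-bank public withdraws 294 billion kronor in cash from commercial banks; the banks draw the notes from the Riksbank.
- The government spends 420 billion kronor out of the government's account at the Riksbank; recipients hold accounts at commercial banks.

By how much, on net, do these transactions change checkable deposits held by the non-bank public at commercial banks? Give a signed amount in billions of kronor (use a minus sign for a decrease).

OMO purchase (from banks) 48 billion kronor: the counterparty is a bank, so public deposits are unchanged → 0.
OMO sale (to banks) 69 billion kronor: the counterparty is a bank, so public deposits are unchanged → 0.
Currency withdrawal 294 billion kronor: non-bank counterparties' bank balances fall → −294B.
Government spending 420 billion kronor: non-bank counterparties' bank balances rise → +420B.
Net: 0 + 0 − 294 + 420 = +126 billion.

+126 billion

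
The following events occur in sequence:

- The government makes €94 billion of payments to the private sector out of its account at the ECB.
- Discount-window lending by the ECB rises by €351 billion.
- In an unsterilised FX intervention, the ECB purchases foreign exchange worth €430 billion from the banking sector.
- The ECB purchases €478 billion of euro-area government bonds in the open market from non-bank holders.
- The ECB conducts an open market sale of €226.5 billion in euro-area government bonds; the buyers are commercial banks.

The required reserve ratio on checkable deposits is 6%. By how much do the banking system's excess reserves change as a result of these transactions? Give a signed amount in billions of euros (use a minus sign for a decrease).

Government spending €94 billion: reserves +€94B, deposits +€94B.
Discount-window loan €351 billion: reserves +€351B, deposits 0.
FX purchase €430 billion: reserves +€430B, deposits 0.
Asset purchase (from non-banks) €478 billion: reserves +€478B, deposits +€478B.
OMO sale (to banks) €226.5 billion: reserves −€226.5B, deposits 0.
Totals: Δreserves = +€1126.5B, Δdeposits = +€572B.
Δrequired reserves = 6% × +€572B = +€34.32B.
Δexcess reserves = Δreserves − Δrequired = +€1126.5B − (+€34.32B) = +€1092.18 billion.

+€1092.18 billion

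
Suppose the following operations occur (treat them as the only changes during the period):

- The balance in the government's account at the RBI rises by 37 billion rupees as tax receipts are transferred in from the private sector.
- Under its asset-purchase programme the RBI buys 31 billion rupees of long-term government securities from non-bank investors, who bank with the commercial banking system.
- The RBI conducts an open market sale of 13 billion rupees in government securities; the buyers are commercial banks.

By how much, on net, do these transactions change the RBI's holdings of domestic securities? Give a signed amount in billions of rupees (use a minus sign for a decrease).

Government account inflow 37 billion rupees: the RBI's securities portfolio is untouched → 0.
Asset purchase (from non-banks) 31 billion rupees: securities added to the RBI's portfolio → +31B.
OMO sale (to banks) 13 billion rupees: securities removed from the RBI's portfolio → −13B.
Net: 0 + 31 − 13 = +18 billion.

+18 billion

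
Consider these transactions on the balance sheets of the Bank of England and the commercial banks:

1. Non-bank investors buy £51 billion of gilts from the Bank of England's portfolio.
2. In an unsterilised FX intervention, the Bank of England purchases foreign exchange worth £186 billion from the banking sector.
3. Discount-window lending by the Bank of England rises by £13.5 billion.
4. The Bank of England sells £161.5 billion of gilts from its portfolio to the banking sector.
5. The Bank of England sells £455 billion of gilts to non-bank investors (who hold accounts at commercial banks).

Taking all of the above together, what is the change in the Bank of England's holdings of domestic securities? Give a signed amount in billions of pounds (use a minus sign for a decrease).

-£667.5 billion

Bank of England balance sheet:
  Assets:      Securities −£667.5B, Loans to banks +£13.5B, Foreign assets +£186B
  Liabilities: Bank reserves −£468B
So the change in the Bank of England's holdings of domestic securities is -£667.5 billion.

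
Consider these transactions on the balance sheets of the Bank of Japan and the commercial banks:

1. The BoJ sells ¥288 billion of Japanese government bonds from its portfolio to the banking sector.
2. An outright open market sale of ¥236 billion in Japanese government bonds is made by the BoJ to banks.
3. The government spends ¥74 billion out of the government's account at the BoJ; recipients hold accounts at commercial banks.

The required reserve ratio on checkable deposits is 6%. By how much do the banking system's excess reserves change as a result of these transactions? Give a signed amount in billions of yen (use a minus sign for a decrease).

-¥454.44 billion

OMO sale (to banks) ¥288 billion: reserves −¥288B, deposits 0.
OMO sale (to banks) ¥236 billion: reserves −¥236B, deposits 0.
Government spending ¥74 billion: reserves +¥74B, deposits +¥74B.
Totals: Δreserves = −¥450B, Δdeposits = +¥74B.
Δrequired reserves = 6% × +¥74B = +¥4.44B.
Δexcess reserves = Δreserves − Δrequired = −¥450B − (+¥4.44B) = -¥454.44 billion.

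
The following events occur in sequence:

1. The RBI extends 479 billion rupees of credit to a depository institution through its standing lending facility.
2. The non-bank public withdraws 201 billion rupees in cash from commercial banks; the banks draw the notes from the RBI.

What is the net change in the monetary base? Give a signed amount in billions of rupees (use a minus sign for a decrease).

+479 billion

Discount-window loan 479 billion rupees: RBI balance sheet expands → +479B.
Currency withdrawal 201 billion rupees: just a shift between currency and reserves — both are base money → 0.
Net: 479 + 0 = +479 billion.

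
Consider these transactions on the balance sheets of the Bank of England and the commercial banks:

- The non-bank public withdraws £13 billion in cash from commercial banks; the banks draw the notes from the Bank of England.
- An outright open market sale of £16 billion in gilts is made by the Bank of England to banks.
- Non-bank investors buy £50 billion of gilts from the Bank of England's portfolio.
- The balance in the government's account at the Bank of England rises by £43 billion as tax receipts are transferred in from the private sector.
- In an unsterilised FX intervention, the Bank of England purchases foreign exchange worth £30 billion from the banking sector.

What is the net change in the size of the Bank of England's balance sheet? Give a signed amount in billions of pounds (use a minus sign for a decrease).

Currency withdrawal £13 billion: only the composition of liabilities changes → 0.
OMO sale (to banks) £16 billion: a Bank of England asset is shed → −£16B.
Asset sale (to non-banks) £50 billion: a Bank of England asset is shed → −£50B.
Government account inflow £43 billion: only the composition of liabilities changes → 0.
FX purchase £30 billion: a Bank of England asset is acquired → +£30B.
Net: 0 − 16 − 50 + 0 + 30 = -£36 billion.

-£36 billion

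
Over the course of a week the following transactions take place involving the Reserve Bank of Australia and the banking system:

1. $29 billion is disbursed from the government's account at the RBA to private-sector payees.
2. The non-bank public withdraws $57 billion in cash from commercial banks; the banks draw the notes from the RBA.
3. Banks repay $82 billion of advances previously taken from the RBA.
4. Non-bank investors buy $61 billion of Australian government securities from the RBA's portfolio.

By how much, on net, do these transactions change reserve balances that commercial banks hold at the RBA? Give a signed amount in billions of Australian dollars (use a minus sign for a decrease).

-$171 billion

Government spending $29 billion: government payments flow into bank reserve accounts → +$29B.
Currency withdrawal $57 billion: banks swap reserves for currency → −$57B.
Discount-window repayment $82 billion: repayment is debited from reserves → −$82B.
Asset sale (to non-banks) $61 billion: the non-bank buyers' banks settle from reserves → −$61B.
Net: 29 − 57 − 82 − 61 = -$171 billion.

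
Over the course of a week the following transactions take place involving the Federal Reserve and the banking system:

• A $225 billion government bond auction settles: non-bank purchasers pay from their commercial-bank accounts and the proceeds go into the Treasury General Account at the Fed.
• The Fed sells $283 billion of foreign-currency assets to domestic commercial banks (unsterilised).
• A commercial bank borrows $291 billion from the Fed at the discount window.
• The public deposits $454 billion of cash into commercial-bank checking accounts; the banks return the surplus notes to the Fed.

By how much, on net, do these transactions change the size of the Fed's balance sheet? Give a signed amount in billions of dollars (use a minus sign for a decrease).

+$8 billion

Fed balance sheet:
  Assets:      Loans to banks +$291B, Foreign assets −$283B
  Liabilities: Bank reserves +$237B, Currency in circulation −$454B, Government deposits +$225B
Change in total Fed assets = +$8 billion.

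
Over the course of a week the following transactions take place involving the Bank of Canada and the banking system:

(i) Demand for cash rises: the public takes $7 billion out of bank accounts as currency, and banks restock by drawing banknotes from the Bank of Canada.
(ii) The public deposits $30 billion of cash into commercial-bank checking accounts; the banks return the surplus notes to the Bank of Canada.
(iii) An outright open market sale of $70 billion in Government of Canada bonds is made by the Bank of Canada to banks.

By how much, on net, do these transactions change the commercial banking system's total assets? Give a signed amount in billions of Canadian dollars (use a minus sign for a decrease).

Currency withdrawal $7 billion: bank balance sheets shrink → −$7B.
Currency deposit $30 billion: bank balance sheets expand → +$30B.
OMO sale (to banks) $70 billion: just an asset swap on bank balance sheets → 0.
Net: −7 + 30 + 0 = +$23 billion.

+$23 billion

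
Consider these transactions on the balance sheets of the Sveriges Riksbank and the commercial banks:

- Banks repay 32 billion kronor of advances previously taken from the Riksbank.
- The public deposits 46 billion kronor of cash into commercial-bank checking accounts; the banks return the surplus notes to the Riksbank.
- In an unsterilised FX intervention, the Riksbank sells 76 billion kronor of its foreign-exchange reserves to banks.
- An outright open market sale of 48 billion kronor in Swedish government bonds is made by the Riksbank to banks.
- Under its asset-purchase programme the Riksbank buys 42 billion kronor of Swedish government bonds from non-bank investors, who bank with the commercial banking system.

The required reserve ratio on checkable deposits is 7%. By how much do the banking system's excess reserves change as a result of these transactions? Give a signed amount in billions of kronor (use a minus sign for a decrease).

-74.16 billion

Discount-window repayment 32 billion kronor: reserves −32B, deposits 0.
Currency deposit 46 billion kronor: reserves +46B, deposits +46B.
FX sale 76 billion kronor: reserves −76B, deposits 0.
OMO sale (to banks) 48 billion kronor: reserves −48B, deposits 0.
Asset purchase (from non-banks) 42 billion kronor: reserves +42B, deposits +42B.
Totals: Δreserves = −68B, Δdeposits = +88B.
Δrequired reserves = 7% × +88B = +6.16B.
Δexcess reserves = Δreserves − Δrequired = −68B − (+6.16B) = -74.16 billion.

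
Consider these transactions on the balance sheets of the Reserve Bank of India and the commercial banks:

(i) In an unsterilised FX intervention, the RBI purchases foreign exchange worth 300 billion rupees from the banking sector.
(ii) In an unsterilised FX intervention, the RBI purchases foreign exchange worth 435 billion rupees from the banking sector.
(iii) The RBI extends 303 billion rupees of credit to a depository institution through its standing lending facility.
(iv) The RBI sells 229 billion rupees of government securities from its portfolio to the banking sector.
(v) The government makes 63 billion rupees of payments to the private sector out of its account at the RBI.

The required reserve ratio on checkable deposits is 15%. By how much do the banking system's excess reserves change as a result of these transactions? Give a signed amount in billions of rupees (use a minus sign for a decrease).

FX purchase 300 billion rupees: reserves +300B, deposits 0.
FX purchase 435 billion rupees: reserves +435B, deposits 0.
Discount-window loan 303 billion rupees: reserves +303B, deposits 0.
OMO sale (to banks) 229 billion rupees: reserves −229B, deposits 0.
Government spending 63 billion rupees: reserves +63B, deposits +63B.
Totals: Δreserves = +872B, Δdeposits = +63B.
Δrequired reserves = 15% × +63B = +9.45B.
Δexcess reserves = Δreserves − Δrequired = +872B − (+9.45B) = +862.55 billion.

+862.55 billion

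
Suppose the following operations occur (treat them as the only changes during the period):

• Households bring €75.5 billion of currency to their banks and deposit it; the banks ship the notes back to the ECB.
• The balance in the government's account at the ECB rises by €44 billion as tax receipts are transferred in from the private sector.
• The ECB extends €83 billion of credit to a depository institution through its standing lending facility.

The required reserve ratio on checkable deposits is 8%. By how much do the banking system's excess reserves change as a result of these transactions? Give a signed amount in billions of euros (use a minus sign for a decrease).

+€111.98 billion

Currency deposit €75.5 billion: reserves +€75.5B, deposits +€75.5B.
Government account inflow €44 billion: reserves −€44B, deposits −€44B.
Discount-window loan €83 billion: reserves +€83B, deposits 0.
Totals: Δreserves = +€114.5B, Δdeposits = +€31.5B.
Δrequired reserves = 8% × +€31.5B = +€2.52B.
Δexcess reserves = Δreserves − Δrequired = +€114.5B − (+€2.52B) = +€111.98 billion.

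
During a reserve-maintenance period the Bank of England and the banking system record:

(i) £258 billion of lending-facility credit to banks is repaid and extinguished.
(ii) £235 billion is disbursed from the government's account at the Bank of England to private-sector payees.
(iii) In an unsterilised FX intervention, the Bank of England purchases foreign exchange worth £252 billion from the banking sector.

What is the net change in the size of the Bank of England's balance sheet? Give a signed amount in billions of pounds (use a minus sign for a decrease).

Discount-window repayment £258 billion: a Bank of England asset is shed → −£258B.
Government spending £235 billion: only the composition of liabilities changes → 0.
FX purchase £252 billion: a Bank of England asset is acquired → +£252B.
Net: −258 + 0 + 252 = -£6 billion.

-£6 billion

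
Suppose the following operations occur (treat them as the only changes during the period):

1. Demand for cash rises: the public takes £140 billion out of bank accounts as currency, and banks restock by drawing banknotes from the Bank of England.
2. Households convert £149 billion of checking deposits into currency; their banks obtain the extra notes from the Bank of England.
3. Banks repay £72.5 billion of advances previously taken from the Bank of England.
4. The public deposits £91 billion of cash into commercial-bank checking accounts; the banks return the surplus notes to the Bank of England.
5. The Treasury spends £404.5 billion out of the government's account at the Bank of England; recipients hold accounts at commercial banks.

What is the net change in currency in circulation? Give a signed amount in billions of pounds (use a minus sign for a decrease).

Bank of England balance sheet:
  Assets:      Loans to banks −£72.5B
  Liabilities: Bank reserves +£134B, Currency in circulation +£198B, Government deposits −£404.5B
Commercial banking system:
  Assets:      Reserves at CB +£134B
  Liabilities: Checkable deposits +£206.5B, Borrowings from CB −£72.5B
So the change in currency in circulation is +£198 billion.

+£198 billion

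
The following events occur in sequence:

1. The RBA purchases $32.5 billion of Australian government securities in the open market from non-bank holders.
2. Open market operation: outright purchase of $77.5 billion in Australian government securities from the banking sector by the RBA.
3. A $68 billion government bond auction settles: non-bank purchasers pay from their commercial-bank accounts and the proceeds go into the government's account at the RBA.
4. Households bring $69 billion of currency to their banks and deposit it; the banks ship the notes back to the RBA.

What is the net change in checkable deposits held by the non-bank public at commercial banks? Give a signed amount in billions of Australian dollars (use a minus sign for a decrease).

Asset purchase (from non-banks) $32.5 billion: non-bank counterparties' bank balances rise → +$32.5B.
OMO purchase (from banks) $77.5 billion: the counterparty is a bank, so public deposits are unchanged → 0.
Government account inflow $68 billion: non-bank counterparties' bank balances fall → −$68B.
Currency deposit $69 billion: non-bank counterparties' bank balances rise → +$69B.
Net: 32.5 + 0 − 68 + 69 = +$33.5 billion.

+$33.5 billion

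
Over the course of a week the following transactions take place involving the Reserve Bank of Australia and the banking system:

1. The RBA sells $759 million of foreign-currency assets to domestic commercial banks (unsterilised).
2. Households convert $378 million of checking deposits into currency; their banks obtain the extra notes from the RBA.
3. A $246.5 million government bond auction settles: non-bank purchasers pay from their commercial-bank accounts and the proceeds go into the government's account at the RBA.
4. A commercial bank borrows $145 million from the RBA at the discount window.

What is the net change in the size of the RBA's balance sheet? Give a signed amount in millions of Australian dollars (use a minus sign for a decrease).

RBA balance sheet:
  Assets:      Loans to banks +$145M, Foreign assets −$759M
  Liabilities: Bank reserves −$1238.5M, Currency in circulation +$378M, Government deposits +$246.5M
Change in total RBA assets = -$614 million.

-$614 million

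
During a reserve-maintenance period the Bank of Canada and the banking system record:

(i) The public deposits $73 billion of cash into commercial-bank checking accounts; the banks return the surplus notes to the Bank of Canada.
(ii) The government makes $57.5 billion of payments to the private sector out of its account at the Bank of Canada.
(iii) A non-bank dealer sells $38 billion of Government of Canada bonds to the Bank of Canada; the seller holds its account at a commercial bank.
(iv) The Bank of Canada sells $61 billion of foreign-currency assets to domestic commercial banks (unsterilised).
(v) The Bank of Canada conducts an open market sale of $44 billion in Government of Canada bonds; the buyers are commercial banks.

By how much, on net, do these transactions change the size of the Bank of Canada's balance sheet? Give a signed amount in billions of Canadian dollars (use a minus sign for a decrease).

-$67 billion

Currency deposit $73 billion: only the composition of liabilities changes → 0.
Government spending $57.5 billion: only the composition of liabilities changes → 0.
Asset purchase (from non-banks) $38 billion: a Bank of Canada asset is acquired → +$38B.
FX sale $61 billion: a Bank of Canada asset is shed → −$61B.
OMO sale (to banks) $44 billion: a Bank of Canada asset is shed → −$44B.
Net: 0 + 0 + 38 − 61 − 44 = -$67 billion.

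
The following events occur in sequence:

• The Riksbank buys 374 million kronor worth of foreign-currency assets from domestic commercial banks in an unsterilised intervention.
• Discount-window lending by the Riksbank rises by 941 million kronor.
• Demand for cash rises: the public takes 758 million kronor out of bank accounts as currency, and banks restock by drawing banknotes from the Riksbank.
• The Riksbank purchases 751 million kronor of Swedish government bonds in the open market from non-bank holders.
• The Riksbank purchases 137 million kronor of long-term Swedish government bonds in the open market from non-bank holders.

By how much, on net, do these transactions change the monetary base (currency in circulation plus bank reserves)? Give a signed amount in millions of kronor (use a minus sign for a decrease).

+2203 million

FX purchase 374 million kronor: Riksbank balance sheet expands → +374M.
Discount-window loan 941 million kronor: Riksbank balance sheet expands → +941M.
Currency withdrawal 758 million kronor: just a shift between currency and reserves — both are base money → 0.
Asset purchase (from non-banks) 751 million kronor: Riksbank balance sheet expands → +751M.
Asset purchase (from non-banks) 137 million kronor: Riksbank balance sheet expands → +137M.
Net: 374 + 941 + 0 + 751 + 137 = +2203 million.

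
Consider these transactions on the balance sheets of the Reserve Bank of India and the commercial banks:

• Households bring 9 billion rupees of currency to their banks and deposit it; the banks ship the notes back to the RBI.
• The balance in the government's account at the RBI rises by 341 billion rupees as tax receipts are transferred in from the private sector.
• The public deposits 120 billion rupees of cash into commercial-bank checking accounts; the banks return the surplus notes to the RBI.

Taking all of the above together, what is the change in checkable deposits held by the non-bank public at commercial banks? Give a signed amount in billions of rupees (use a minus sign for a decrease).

-212 billion

Currency deposit 9 billion rupees: non-bank counterparties' bank balances rise → +9B.
Government account inflow 341 billion rupees: non-bank counterparties' bank balances fall → −341B.
Currency deposit 120 billion rupees: non-bank counterparties' bank balances rise → +120B.
Net: 9 − 341 + 120 = -212 billion.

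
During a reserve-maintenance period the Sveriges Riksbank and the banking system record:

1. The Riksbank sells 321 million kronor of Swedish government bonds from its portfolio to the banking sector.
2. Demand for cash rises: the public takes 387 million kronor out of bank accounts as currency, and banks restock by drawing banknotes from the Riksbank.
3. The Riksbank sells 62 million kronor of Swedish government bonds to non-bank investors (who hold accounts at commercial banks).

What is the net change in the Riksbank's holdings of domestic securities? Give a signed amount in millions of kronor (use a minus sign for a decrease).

-383 million

Riksbank balance sheet:
  Assets:      Securities −383M
  Liabilities: Bank reserves −770M, Currency in circulation +387M
So the change in the Riksbank's holdings of domestic securities is -383 million.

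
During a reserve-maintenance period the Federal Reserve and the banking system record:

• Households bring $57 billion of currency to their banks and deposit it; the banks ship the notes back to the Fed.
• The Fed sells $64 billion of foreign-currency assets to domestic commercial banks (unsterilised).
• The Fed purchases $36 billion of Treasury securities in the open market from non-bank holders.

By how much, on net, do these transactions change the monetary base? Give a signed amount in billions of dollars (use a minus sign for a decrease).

Fed balance sheet:
  Assets:      Securities +$36B, Foreign assets −$64B
  Liabilities: Bank reserves +$29B, Currency in circulation −$57B
Commercial banking system:
  Assets:      Reserves at CB +$29B, Foreign assets +$64B
  Liabilities: Checkable deposits +$93B
Monetary base = currency + reserves: −$57B + (+$29B) = -$28 billion.

-$28 billion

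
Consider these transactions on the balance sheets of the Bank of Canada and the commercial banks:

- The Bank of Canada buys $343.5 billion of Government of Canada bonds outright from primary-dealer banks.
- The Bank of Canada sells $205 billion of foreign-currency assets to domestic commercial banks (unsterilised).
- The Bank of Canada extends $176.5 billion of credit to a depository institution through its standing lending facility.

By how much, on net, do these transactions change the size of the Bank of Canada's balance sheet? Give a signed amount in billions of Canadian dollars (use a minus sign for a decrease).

+$315 billion

OMO purchase (from banks) $343.5 billion: a Bank of Canada asset is acquired → +$343.5B.
FX sale $205 billion: a Bank of Canada asset is shed → −$205B.
Discount-window loan $176.5 billion: a Bank of Canada asset is acquired → +$176.5B.
Net: 343.5 − 205 + 176.5 = +$315 billion.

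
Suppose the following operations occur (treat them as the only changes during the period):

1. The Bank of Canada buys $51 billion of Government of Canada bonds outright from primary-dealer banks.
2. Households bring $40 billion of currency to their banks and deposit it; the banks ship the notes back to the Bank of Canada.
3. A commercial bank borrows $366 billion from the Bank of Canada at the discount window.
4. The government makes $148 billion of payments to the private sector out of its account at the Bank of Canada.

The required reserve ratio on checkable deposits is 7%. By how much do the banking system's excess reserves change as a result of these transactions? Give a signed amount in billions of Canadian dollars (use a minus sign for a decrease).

OMO purchase (from banks) $51 billion: reserves +$51B, deposits 0.
Currency deposit $40 billion: reserves +$40B, deposits +$40B.
Discount-window loan $366 billion: reserves +$366B, deposits 0.
Government spending $148 billion: reserves +$148B, deposits +$148B.
Totals: Δreserves = +$605B, Δdeposits = +$188B.
Δrequired reserves = 7% × +$188B = +$13.16B.
Δexcess reserves = Δreserves − Δrequired = +$605B − (+$13.16B) = +$591.84 billion.

+$591.84 billion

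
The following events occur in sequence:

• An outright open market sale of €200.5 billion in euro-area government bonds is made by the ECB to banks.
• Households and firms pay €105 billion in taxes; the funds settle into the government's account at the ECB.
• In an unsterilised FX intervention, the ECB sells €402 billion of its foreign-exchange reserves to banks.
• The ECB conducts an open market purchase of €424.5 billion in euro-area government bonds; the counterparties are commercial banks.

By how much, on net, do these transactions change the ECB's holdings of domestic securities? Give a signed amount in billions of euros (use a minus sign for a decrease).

OMO sale (to banks) €200.5 billion: securities removed from the ECB's portfolio → −€200.5B.
Government account inflow €105 billion: the ECB's securities portfolio is untouched → 0.
FX sale €402 billion: the ECB's securities portfolio is untouched → 0.
OMO purchase (from banks) €424.5 billion: securities added to the ECB's portfolio → +€424.5B.
Net: −200.5 + 0 + 0 + 424.5 = +€224 billion.

+€224 billion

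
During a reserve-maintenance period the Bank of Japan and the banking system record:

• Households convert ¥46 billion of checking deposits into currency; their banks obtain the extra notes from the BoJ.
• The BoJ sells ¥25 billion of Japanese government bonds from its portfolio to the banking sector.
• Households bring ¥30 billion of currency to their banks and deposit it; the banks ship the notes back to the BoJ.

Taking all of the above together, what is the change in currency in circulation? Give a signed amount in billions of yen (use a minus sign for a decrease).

+¥16 billion

BoJ balance sheet:
  Assets:      Securities −¥25B
  Liabilities: Bank reserves −¥41B, Currency in circulation +¥16B
So the change in currency in circulation is +¥16 billion.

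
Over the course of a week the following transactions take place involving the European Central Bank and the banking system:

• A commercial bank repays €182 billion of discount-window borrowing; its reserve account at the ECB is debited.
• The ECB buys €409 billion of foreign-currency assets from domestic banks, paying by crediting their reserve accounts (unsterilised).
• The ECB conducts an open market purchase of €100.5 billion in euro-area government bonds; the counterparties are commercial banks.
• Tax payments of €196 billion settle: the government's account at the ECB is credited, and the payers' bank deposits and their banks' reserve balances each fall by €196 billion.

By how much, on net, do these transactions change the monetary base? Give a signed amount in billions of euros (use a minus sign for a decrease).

Discount-window repayment €182 billion: ECB balance sheet contracts → −€182B.
FX purchase €409 billion: ECB balance sheet expands → +€409B.
OMO purchase (from banks) €100.5 billion: ECB balance sheet expands → +€100.5B.
Government account inflow €196 billion: reserves shift to a non-base liability → −€196B.
Net: −182 + 409 + 100.5 − 196 = +€131.5 billion.

+€131.5 billion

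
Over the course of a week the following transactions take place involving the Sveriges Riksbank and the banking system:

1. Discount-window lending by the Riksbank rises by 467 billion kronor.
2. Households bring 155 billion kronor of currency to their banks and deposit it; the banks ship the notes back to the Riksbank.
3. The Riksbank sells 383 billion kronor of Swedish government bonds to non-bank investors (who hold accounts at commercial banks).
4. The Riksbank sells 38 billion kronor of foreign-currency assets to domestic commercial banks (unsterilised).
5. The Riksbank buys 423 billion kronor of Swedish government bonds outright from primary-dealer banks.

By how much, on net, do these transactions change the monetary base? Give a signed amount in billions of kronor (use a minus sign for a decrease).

+469 billion

Discount-window loan 467 billion kronor: Riksbank balance sheet expands → +467B.
Currency deposit 155 billion kronor: just a shift between currency and reserves — both are base money → 0.
Asset sale (to non-banks) 383 billion kronor: Riksbank balance sheet contracts → −383B.
FX sale 38 billion kronor: Riksbank balance sheet contracts → −38B.
OMO purchase (from banks) 423 billion kronor: Riksbank balance sheet expands → +423B.
Net: 467 + 0 − 383 − 38 + 423 = +469 billion.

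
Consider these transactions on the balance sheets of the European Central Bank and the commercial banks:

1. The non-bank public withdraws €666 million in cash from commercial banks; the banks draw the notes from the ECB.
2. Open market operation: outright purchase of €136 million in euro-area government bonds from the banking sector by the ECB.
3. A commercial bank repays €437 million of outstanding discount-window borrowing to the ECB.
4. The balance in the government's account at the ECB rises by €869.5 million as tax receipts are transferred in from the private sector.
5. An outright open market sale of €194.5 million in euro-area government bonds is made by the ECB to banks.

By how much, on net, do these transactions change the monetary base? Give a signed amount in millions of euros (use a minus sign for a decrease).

Currency withdrawal €666 million: just a shift between currency and reserves — both are base money → 0.
OMO purchase (from banks) €136 million: ECB balance sheet expands → +€136M.
Discount-window repayment €437 million: ECB balance sheet contracts → −€437M.
Government account inflow €869.5 million: reserves shift to a non-base liability → −€869.5M.
OMO sale (to banks) €194.5 million: ECB balance sheet contracts → −€194.5M.
Net: 0 + 136 − 437 − 869.5 − 194.5 = -€1365 million.

-€1365 million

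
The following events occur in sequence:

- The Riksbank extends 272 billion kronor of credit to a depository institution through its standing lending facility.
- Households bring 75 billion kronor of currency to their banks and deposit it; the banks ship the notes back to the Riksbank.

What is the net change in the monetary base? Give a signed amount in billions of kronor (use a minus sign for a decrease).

+272 billion

Discount-window loan 272 billion kronor: Riksbank balance sheet expands → +272B.
Currency deposit 75 billion kronor: just a shift between currency and reserves — both are base money → 0.
Net: 272 + 0 = +272 billion.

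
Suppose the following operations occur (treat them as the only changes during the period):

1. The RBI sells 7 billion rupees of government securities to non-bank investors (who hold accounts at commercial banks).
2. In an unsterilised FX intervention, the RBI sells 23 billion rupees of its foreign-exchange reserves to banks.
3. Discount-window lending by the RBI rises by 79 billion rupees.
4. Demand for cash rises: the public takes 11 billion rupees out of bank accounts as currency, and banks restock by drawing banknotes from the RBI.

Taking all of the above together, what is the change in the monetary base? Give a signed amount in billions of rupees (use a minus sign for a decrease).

RBI balance sheet:
  Assets:      Securities −7B, Loans to banks +79B, Foreign assets −23B
  Liabilities: Bank reserves +38B, Currency in circulation +11B
Commercial banking system:
  Assets:      Reserves at CB +38B, Foreign assets +23B
  Liabilities: Checkable deposits −18B, Borrowings from CB +79B
Monetary base = currency + reserves: +11B + (+38B) = +49 billion.

+49 billion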